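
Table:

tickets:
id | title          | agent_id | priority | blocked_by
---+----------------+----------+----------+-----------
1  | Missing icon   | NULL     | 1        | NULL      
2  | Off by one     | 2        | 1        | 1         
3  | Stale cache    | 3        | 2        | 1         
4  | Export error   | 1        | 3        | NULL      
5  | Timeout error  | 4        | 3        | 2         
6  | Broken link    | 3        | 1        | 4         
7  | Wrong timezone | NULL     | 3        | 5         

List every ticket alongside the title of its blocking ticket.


This is a self-join: tickets is joined to a second copy of itself, matching each row's blocked_by to another row's id. Use LEFT JOIN so rows with blocked_by=NULL are kept.
  - ticket 1 (Missing icon): blocked_by=NULL -> NULL
  - ticket 2 (Off by one): blocked_by=1 -> Missing icon
  - ticket 3 (Stale cache): blocked_by=1 -> Missing icon
  - ticket 4 (Export error): blocked_by=NULL -> NULL
  - ticket 5 (Timeout error): blocked_by=2 -> Off by one
  - ticket 6 (Broken link): blocked_by=4 -> Export error
  - ticket 7 (Wrong timezone): blocked_by=5 -> Timeout error

SQL:
SELECT a.title AS item, b.title AS blocked_by
FROM tickets a
LEFT JOIN tickets b ON a.blocked_by = b.id

Result:
item           | blocked_by   
---------------+--------------
Missing icon   | NULL         
Off by one     | Missing icon 
Stale cache    | Missing icon 
Export error   | NULL         
Timeout error  | Off by one   
Broken link    | Export error 
Wrong timezone | Timeout error


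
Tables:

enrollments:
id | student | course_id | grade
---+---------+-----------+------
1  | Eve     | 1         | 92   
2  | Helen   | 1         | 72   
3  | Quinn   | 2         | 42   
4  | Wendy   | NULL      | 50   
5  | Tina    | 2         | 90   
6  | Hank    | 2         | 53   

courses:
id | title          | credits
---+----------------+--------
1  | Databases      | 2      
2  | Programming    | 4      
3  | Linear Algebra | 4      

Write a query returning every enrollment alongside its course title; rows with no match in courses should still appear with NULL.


LEFT JOIN keeps every row from enrollments (the left table); where course_id has no match in courses, the course columns become NULL. Walk through each enrollment:
  - enrollment 1 (Eve): course_id=1 -> matches Databases
  - enrollment 2 (Helen): course_id=1 -> matches Databases
  - enrollment 3 (Quinn): course_id=2 -> matches Programming
  - enrollment 4 (Wendy): course_id=NULL, no match -> kept with NULL
  - enrollment 5 (Tina): course_id=2 -> matches Programming
  - enrollment 6 (Hank): course_id=2 -> matches Programming
All 6 rows appear; 1 has NULL course.

SQL:
SELECT a.student, b.title AS course
FROM enrollments a
LEFT JOIN courses b ON a.course_id = b.id

Result:
student | course     
--------+------------
Eve     | Databases  
Helen   | Databases  
Quinn   | Programming
Wendy   | NULL       
Tina    | Programming
Hank    | Programming


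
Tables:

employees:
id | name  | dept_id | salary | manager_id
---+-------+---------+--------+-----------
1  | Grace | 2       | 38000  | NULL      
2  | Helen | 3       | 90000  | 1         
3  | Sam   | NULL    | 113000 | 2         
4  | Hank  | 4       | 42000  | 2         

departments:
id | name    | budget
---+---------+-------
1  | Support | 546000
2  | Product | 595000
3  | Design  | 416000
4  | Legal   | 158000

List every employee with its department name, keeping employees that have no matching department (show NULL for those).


LEFT JOIN keeps every row from employees (the left table); where dept_id has no match in departments, the department columns become NULL. Walk through each employee:
  - employee 1 (Grace): dept_id=2 -> matches Product
  - employee 2 (Helen): dept_id=3 -> matches Design
  - employee 3 (Sam): dept_id=NULL, no match -> kept with NULL
  - employee 4 (Hank): dept_id=4 -> matches Legal
All 4 rows appear; 1 has NULL department.

SQL:
SELECT a.name, b.name AS department
FROM employees a
LEFT JOIN departments b ON a.dept_id = b.id

Result:
name  | department
------+-----------
Grace | Product   
Helen | Design    
Sam   | NULL      
Hank  | Legal     


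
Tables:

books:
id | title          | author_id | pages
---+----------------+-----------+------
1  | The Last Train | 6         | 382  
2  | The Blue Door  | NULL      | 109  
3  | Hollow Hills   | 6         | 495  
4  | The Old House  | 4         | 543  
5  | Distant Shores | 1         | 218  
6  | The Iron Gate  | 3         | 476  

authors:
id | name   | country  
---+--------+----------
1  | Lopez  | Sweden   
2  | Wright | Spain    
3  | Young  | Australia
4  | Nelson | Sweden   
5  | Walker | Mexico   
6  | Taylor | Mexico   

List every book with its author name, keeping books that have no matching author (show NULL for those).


LEFT JOIN keeps every row from books (the left table); where author_id has no match in authors, the author columns become NULL. Walk through each book:
  - book 1 (The Last Train): author_id=6 -> matches Taylor
  - book 2 (The Blue Door): author_id=NULL, no match -> kept with NULL
  - book 3 (Hollow Hills): author_id=6 -> matches Taylor
  - book 4 (The Old House): author_id=4 -> matches Nelson
  - book 5 (Distant Shores): author_id=1 -> matches Lopez
  - book 6 (The Iron Gate): author_id=3 -> matches Young
All 6 rows appear; 1 has NULL author.

SQL:
SELECT a.title, b.name AS author
FROM books a
LEFT JOIN authors b ON a.author_id = b.id

Result:
title          | author
---------------+-------
The Last Train | Taylor
The Blue Door  | NULL  
Hollow Hills   | Taylor
The Old House  | Nelson
Distant Shores | Lopez 
The Iron Gate  | Young 


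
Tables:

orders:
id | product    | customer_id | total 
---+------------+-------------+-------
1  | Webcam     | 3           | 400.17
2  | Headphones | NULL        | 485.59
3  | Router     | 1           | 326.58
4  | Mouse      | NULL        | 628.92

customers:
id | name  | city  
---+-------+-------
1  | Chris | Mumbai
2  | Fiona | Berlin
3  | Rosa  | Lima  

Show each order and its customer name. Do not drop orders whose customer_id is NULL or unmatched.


LEFT JOIN keeps every row from orders (the left table); where customer_id has no match in customers, the customer columns become NULL. Walk through each order:
  - order 1 (Webcam): customer_id=3 -> matches Rosa
  - order 2 (Headphones): customer_id=NULL, no match -> kept with NULL
  - order 3 (Router): customer_id=1 -> matches Chris
  - order 4 (Mouse): customer_id=NULL, no match -> kept with NULL
All 4 rows appear; 2 have NULL customer.

SQL:
SELECT a.product, b.name AS customer
FROM orders a
LEFT JOIN customers b ON a.customer_id = b.id

Result:
product    | customer
-----------+---------
Webcam     | Rosa    
Headphones | NULL    
Router     | Chris   
Mouse      | NULL    


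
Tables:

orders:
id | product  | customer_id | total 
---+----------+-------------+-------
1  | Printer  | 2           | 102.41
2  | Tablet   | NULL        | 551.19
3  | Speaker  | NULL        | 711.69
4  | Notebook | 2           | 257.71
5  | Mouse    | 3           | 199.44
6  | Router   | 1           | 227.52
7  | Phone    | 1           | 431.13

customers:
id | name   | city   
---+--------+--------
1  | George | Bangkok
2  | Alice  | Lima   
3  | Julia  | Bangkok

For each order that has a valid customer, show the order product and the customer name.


INNER JOIN keeps only orders rows whose customer_id matches an id in customers. Walk through each order:
  - order 1 (Printer): customer_id=2 -> matches Alice
  - order 2 (Tablet): customer_id=NULL, no match -> dropped
  - order 3 (Speaker): customer_id=NULL, no match -> dropped
  - order 4 (Notebook): customer_id=2 -> matches Alice
  - order 5 (Mouse): customer_id=3 -> matches Julia
  - order 6 (Router): customer_id=1 -> matches George
  - order 7 (Phone): customer_id=1 -> matches George
So 2 of 7 rows are dropped.

SQL:
SELECT a.product, b.name AS customer
FROM orders a
INNER JOIN customers b ON a.customer_id = b.id

Result:
product  | customer
---------+---------
Printer  | Alice   
Notebook | Alice   
Mouse    | Julia   
Router   | George  
Phone    | George  


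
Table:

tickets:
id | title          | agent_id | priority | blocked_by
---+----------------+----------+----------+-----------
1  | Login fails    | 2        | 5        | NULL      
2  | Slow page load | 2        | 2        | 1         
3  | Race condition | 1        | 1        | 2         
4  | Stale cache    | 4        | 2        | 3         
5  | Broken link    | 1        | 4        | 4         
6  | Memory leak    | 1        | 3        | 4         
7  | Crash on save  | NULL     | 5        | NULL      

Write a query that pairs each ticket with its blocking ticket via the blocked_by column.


This is a self-join: tickets is joined to a second copy of itself, matching each row's blocked_by to another row's id. Use LEFT JOIN so rows with blocked_by=NULL are kept.
  - ticket 1 (Login fails): blocked_by=NULL -> NULL
  - ticket 2 (Slow page load): blocked_by=1 -> Login fails
  - ticket 3 (Race condition): blocked_by=2 -> Slow page load
  - ticket 4 (Stale cache): blocked_by=3 -> Race condition
  - ticket 5 (Broken link): blocked_by=4 -> Stale cache
  - ticket 6 (Memory leak): blocked_by=4 -> Stale cache
  - ticket 7 (Crash on save): blocked_by=NULL -> NULL

SQL:
SELECT a.title AS item, b.title AS blocked_by
FROM tickets a
LEFT JOIN tickets b ON a.blocked_by = b.id

Result:
item           | blocked_by    
---------------+---------------
Login fails    | NULL          
Slow page load | Login fails   
Race condition | Slow page load
Stale cache    | Race condition
Broken link    | Stale cache   
Memory leak    | Stale cache   
Crash on save  | NULL          


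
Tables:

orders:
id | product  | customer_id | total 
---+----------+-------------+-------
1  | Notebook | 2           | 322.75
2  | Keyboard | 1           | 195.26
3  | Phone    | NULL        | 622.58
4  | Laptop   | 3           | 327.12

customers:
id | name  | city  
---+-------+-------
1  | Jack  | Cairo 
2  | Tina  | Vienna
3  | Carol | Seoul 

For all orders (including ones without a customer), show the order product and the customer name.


LEFT JOIN keeps every row from orders (the left table); where customer_id has no match in customers, the customer columns become NULL. Walk through each order:
  - order 1 (Notebook): customer_id=2 -> matches Tina
  - order 2 (Keyboard): customer_id=1 -> matches Jack
  - order 3 (Phone): customer_id=NULL, no match -> kept with NULL
  - order 4 (Laptop): customer_id=3 -> matches Carol
All 4 rows appear; 1 has NULL customer.

SQL:
SELECT a.product, b.name AS customer
FROM orders a
LEFT JOIN customers b ON a.customer_id = b.id

Result:
product  | customer
---------+---------
Notebook | Tina    
Keyboard | Jack    
Phone    | NULL    
Laptop   | Carol   


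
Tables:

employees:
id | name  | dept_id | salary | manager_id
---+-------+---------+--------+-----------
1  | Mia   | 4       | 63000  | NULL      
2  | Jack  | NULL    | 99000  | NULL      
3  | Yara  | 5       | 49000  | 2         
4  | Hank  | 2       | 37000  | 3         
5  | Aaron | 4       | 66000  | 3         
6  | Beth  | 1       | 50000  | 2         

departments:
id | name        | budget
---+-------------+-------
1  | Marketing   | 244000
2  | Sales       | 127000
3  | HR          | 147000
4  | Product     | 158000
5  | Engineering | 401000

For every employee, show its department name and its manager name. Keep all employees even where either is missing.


Two LEFT JOINs from the same base table employees: one to departments via dept_id, one to employees itself via manager_id. Both are LEFT so every employee is preserved.
Match against departments:
  - employee 1 (Mia): dept_id=4 -> matches Product
  - employee 2 (Jack): dept_id=NULL, no match -> kept with NULL
  - employee 3 (Yara): dept_id=5 -> matches Engineering
  - employee 4 (Hank): dept_id=2 -> matches Sales
  - employee 5 (Aaron): dept_id=4 -> matches Product
  - employee 6 (Beth): dept_id=1 -> matches Marketing
Match against employees (self):
  - employee 1 (Mia): manager_id=NULL -> NULL
  - employee 2 (Jack): manager_id=NULL -> NULL
  - employee 3 (Yara): manager_id=2 -> Jack
  - employee 4 (Hank): manager_id=3 -> Yara
  - employee 5 (Aaron): manager_id=3 -> Yara
  - employee 6 (Beth): manager_id=2 -> Jack

SQL:
SELECT a.name, b.name AS department, c.name AS manager
FROM employees a
LEFT JOIN departments b ON a.dept_id = b.id
LEFT JOIN employees c ON a.manager_id = c.id

Result:
name  | department  | manager
------+-------------+--------
Mia   | Product     | NULL   
Jack  | NULL        | NULL   
Yara  | Engineering | Jack   
Hank  | Sales       | Yara   
Aaron | Product     | Yara   
Beth  | Marketing   | Jack   


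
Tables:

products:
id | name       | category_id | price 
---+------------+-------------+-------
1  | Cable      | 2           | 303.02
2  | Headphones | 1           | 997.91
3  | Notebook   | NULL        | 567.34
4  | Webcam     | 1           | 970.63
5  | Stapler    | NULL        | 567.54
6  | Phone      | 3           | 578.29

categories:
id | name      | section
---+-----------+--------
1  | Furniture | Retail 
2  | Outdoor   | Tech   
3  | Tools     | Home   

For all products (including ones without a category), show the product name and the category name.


LEFT JOIN keeps every row from products (the left table); where category_id has no match in categories, the category columns become NULL. Walk through each product:
  - product 1 (Cable): category_id=2 -> matches Outdoor
  - product 2 (Headphones): category_id=1 -> matches Furniture
  - product 3 (Notebook): category_id=NULL, no match -> kept with NULL
  - product 4 (Webcam): category_id=1 -> matches Furniture
  - product 5 (Stapler): category_id=NULL, no match -> kept with NULL
  - product 6 (Phone): category_id=3 -> matches Tools
All 6 rows appear; 2 have NULL category.

SQL:
SELECT a.name, b.name AS category
FROM products a
LEFT JOIN categories b ON a.category_id = b.id

Result:
name       | category 
-----------+----------
Cable      | Outdoor  
Headphones | Furniture
Notebook   | NULL     
Webcam     | Furniture
Stapler    | NULL     
Phone      | Tools    


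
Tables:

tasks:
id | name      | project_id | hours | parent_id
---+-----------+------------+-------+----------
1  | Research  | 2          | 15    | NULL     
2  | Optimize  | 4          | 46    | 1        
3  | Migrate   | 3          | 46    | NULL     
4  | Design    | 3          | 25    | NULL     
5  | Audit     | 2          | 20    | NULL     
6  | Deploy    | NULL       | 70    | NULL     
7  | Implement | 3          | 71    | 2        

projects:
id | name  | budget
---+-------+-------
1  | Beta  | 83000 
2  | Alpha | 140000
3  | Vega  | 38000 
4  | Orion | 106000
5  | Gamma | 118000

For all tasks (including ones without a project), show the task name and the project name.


LEFT JOIN keeps every row from tasks (the left table); where project_id has no match in projects, the project columns become NULL. Walk through each task:
  - task 1 (Research): project_id=2 -> matches Alpha
  - task 2 (Optimize): project_id=4 -> matches Orion
  - task 3 (Migrate): project_id=3 -> matches Vega
  - task 4 (Design): project_id=3 -> matches Vega
  - task 5 (Audit): project_id=2 -> matches Alpha
  - task 6 (Deploy): project_id=NULL, no match -> kept with NULL
  - task 7 (Implement): project_id=3 -> matches Vega
All 7 rows appear; 1 has NULL project.

SQL:
SELECT a.name, b.name AS project
FROM tasks a
LEFT JOIN projects b ON a.project_id = b.id

Result:
name      | project
----------+--------
Research  | Alpha  
Optimize  | Orion  
Migrate   | Vega   
Design    | Vega   
Audit     | Alpha  
Deploy    | NULL   
Implement | Vega   


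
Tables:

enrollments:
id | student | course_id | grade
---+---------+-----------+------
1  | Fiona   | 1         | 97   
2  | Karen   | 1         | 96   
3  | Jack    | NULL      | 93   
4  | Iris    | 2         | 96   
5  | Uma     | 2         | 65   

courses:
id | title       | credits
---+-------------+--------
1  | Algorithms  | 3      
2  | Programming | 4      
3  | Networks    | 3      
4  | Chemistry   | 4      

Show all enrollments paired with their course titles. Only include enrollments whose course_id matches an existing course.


INNER JOIN keeps only enrollments rows whose course_id matches an id in courses. Walk through each enrollment:
  - enrollment 1 (Fiona): course_id=1 -> matches Algorithms
  - enrollment 2 (Karen): course_id=1 -> matches Algorithms
  - enrollment 3 (Jack): course_id=NULL, no match -> dropped
  - enrollment 4 (Iris): course_id=2 -> matches Programming
  - enrollment 5 (Uma): course_id=2 -> matches Programming
So 1 of 5 rows is dropped.

SQL:
SELECT a.student, b.title AS course
FROM enrollments a
INNER JOIN courses b ON a.course_id = b.id

Result:
student | course     
--------+------------
Fiona   | Algorithms 
Karen   | Algorithms 
Iris    | Programming
Uma     | Programming


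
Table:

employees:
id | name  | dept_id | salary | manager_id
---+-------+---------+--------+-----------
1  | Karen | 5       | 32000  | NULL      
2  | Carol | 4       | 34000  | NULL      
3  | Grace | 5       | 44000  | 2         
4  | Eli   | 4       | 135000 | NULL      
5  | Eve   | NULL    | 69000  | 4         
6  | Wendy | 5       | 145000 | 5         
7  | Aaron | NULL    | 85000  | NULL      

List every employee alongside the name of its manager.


This is a self-join: employees is joined to a second copy of itself, matching each row's manager_id to another row's id. Use LEFT JOIN so rows with manager_id=NULL are kept.
  - employee 1 (Karen): manager_id=NULL -> NULL
  - employee 2 (Carol): manager_id=NULL -> NULL
  - employee 3 (Grace): manager_id=2 -> Carol
  - employee 4 (Eli): manager_id=NULL -> NULL
  - employee 5 (Eve): manager_id=4 -> Eli
  - employee 6 (Wendy): manager_id=5 -> Eve
  - employee 7 (Aaron): manager_id=NULL -> NULL

SQL:
SELECT a.name AS item, b.name AS manager
FROM employees a
LEFT JOIN employees b ON a.manager_id = b.id

Result:
item  | manager
------+--------
Karen | NULL   
Carol | NULL   
Grace | Carol  
Eli   | NULL   
Eve   | Eli    
Wendy | Eve    
Aaron | NULL   


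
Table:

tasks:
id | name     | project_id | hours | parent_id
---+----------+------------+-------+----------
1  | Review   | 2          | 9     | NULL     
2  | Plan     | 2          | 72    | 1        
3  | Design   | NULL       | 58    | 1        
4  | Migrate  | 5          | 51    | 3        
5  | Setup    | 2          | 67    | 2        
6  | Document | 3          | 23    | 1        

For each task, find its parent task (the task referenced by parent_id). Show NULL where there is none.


This is a self-join: tasks is joined to a second copy of itself, matching each row's parent_id to another row's id. Use LEFT JOIN so rows with parent_id=NULL are kept.
  - task 1 (Review): parent_id=NULL -> NULL
  - task 2 (Plan): parent_id=1 -> Review
  - task 3 (Design): parent_id=1 -> Review
  - task 4 (Migrate): parent_id=3 -> Design
  - task 5 (Setup): parent_id=2 -> Plan
  - task 6 (Document): parent_id=1 -> Review

SQL:
SELECT a.name AS item, b.name AS parent
FROM tasks a
LEFT JOIN tasks b ON a.parent_id = b.id

Result:
item     | parent
---------+-------
Review   | NULL  
Plan     | Review
Design   | Review
Migrate  | Design
Setup    | Plan  
Document | Review


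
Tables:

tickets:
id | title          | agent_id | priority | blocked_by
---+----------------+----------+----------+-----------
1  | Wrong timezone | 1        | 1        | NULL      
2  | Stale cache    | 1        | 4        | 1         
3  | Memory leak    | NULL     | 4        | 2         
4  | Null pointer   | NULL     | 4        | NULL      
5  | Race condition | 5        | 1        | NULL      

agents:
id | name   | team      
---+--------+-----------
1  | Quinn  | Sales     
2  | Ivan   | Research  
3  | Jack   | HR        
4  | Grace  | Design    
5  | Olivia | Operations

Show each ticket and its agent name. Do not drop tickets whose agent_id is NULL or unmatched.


LEFT JOIN keeps every row from tickets (the left table); where agent_id has no match in agents, the agent columns become NULL. Walk through each ticket:
  - ticket 1 (Wrong timezone): agent_id=1 -> matches Quinn
  - ticket 2 (Stale cache): agent_id=1 -> matches Quinn
  - ticket 3 (Memory leak): agent_id=NULL, no match -> kept with NULL
  - ticket 4 (Null pointer): agent_id=NULL, no match -> kept with NULL
  - ticket 5 (Race condition): agent_id=5 -> matches Olivia
All 5 rows appear; 2 have NULL agent.

SQL:
SELECT a.title, b.name AS agent
FROM tickets a
LEFT JOIN agents b ON a.agent_id = b.id

Result:
title          | agent 
---------------+-------
Wrong timezone | Quinn 
Stale cache    | Quinn 
Memory leak    | NULL  
Null pointer   | NULL  
Race condition | Olivia


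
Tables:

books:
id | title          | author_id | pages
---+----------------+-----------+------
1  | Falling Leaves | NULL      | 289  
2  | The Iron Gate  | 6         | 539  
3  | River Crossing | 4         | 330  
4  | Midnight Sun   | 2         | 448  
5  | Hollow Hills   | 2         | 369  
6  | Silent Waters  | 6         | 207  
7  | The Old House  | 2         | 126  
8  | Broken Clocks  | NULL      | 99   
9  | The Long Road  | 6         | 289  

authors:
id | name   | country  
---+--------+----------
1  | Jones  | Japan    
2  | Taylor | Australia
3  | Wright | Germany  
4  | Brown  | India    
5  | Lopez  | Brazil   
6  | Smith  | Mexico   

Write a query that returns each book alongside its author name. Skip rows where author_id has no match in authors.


INNER JOIN keeps only books rows whose author_id matches an id in authors. Walk through each book:
  - book 1 (Falling Leaves): author_id=NULL, no match -> dropped
  - book 2 (The Iron Gate): author_id=6 -> matches Smith
  - book 3 (River Crossing): author_id=4 -> matches Brown
  - book 4 (Midnight Sun): author_id=2 -> matches Taylor
  - book 5 (Hollow Hills): author_id=2 -> matches Taylor
  - book 6 (Silent Waters): author_id=6 -> matches Smith
  - book 7 (The Old House): author_id=2 -> matches Taylor
  - book 8 (Broken Clocks): author_id=NULL, no match -> dropped
  - book 9 (The Long Road): author_id=6 -> matches Smith
So 2 of 9 rows are dropped.

SQL:
SELECT a.title, b.name AS author
FROM books a
INNER JOIN authors b ON a.author_id = b.id

Result:
title          | author
---------------+-------
The Iron Gate  | Smith 
River Crossing | Brown 
Midnight Sun   | Taylor
Hollow Hills   | Taylor
Silent Waters  | Smith 
The Old House  | Taylor
The Long Road  | Smith 


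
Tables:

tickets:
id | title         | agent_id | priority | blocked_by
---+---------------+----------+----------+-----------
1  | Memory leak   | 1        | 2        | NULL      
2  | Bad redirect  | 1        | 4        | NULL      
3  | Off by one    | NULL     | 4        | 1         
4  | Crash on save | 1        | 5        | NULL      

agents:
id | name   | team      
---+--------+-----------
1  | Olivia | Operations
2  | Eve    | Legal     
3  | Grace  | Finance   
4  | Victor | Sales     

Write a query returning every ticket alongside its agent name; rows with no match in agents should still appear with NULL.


LEFT JOIN keeps every row from tickets (the left table); where agent_id has no match in agents, the agent columns become NULL. Walk through each ticket:
  - ticket 1 (Memory leak): agent_id=1 -> matches Olivia
  - ticket 2 (Bad redirect): agent_id=1 -> matches Olivia
  - ticket 3 (Off by one): agent_id=NULL, no match -> kept with NULL
  - ticket 4 (Crash on save): agent_id=1 -> matches Olivia
All 4 rows appear; 1 has NULL agent.

SQL:
SELECT a.title, b.name AS agent
FROM tickets a
LEFT JOIN agents b ON a.agent_id = b.id

Result:
title         | agent 
--------------+-------
Memory leak   | Olivia
Bad redirect  | Olivia
Off by one    | NULL  
Crash on save | Olivia


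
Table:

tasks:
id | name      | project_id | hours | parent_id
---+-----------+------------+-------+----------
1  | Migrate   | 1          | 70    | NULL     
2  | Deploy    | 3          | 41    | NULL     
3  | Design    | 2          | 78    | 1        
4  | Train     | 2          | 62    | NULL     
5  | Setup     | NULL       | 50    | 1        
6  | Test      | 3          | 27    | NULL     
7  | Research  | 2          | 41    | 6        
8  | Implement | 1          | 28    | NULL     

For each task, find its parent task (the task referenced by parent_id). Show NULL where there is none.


This is a self-join: tasks is joined to a second copy of itself, matching each row's parent_id to another row's id. Use LEFT JOIN so rows with parent_id=NULL are kept.
  - task 1 (Migrate): parent_id=NULL -> NULL
  - task 2 (Deploy): parent_id=NULL -> NULL
  - task 3 (Design): parent_id=1 -> Migrate
  - task 4 (Train): parent_id=NULL -> NULL
  - task 5 (Setup): parent_id=1 -> Migrate
  - task 6 (Test): parent_id=NULL -> NULL
  - task 7 (Research): parent_id=6 -> Test
  - task 8 (Implement): parent_id=NULL -> NULL

SQL:
SELECT a.name AS item, b.name AS parent
FROM tasks a
LEFT JOIN tasks b ON a.parent_id = b.id

Result:
item      | parent 
----------+--------
Migrate   | NULL   
Deploy    | NULL   
Design    | Migrate
Train     | NULL   
Setup     | Migrate
Test      | NULL   
Research  | Test   
Implement | NULL   


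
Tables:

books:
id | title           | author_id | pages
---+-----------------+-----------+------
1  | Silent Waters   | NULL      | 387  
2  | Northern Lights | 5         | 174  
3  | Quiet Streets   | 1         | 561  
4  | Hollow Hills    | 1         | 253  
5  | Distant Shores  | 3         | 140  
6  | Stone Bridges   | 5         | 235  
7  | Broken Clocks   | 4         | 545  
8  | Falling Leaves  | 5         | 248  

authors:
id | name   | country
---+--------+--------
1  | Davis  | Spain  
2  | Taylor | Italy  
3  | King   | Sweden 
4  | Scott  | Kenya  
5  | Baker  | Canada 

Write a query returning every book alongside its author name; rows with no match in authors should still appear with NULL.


LEFT JOIN keeps every row from books (the left table); where author_id has no match in authors, the author columns become NULL. Walk through each book:
  - book 1 (Silent Waters): author_id=NULL, no match -> kept with NULL
  - book 2 (Northern Lights): author_id=5 -> matches Baker
  - book 3 (Quiet Streets): author_id=1 -> matches Davis
  - book 4 (Hollow Hills): author_id=1 -> matches Davis
  - book 5 (Distant Shores): author_id=3 -> matches King
  - book 6 (Stone Bridges): author_id=5 -> matches Baker
  - book 7 (Broken Clocks): author_id=4 -> matches Scott
  - book 8 (Falling Leaves): author_id=5 -> matches Baker
All 8 rows appear; 1 has NULL author.

SQL:
SELECT a.title, b.name AS author
FROM books a
LEFT JOIN authors b ON a.author_id = b.id

Result:
title           | author
----------------+-------
Silent Waters   | NULL  
Northern Lights | Baker 
Quiet Streets   | Davis 
Hollow Hills    | Davis 
Distant Shores  | King  
Stone Bridges   | Baker 
Broken Clocks   | Scott 
Falling Leaves  | Baker 


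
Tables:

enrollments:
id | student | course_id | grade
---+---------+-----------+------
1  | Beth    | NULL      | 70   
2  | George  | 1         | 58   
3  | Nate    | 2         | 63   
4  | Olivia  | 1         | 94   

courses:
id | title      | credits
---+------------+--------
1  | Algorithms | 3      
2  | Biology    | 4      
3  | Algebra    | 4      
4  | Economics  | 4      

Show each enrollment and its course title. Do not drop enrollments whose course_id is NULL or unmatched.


LEFT JOIN keeps every row from enrollments (the left table); where course_id has no match in courses, the course columns become NULL. Walk through each enrollment:
  - enrollment 1 (Beth): course_id=NULL, no match -> kept with NULL
  - enrollment 2 (George): course_id=1 -> matches Algorithms
  - enrollment 3 (Nate): course_id=2 -> matches Biology
  - enrollment 4 (Olivia): course_id=1 -> matches Algorithms
All 4 rows appear; 1 has NULL course.

SQL:
SELECT a.student, b.title AS course
FROM enrollments a
LEFT JOIN courses b ON a.course_id = b.id

Result:
student | course    
--------+-----------
Beth    | NULL      
George  | Algorithms
Nate    | Biology   
Olivia  | Algorithms


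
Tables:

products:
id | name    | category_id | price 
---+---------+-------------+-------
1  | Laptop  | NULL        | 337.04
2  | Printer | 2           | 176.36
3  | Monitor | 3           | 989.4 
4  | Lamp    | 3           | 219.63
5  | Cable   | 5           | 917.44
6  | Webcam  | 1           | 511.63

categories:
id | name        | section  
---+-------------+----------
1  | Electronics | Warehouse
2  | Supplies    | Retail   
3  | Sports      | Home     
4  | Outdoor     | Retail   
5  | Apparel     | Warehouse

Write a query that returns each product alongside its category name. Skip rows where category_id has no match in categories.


INNER JOIN keeps only products rows whose category_id matches an id in categories. Walk through each product:
  - product 1 (Laptop): category_id=NULL, no match -> dropped
  - product 2 (Printer): category_id=2 -> matches Supplies
  - product 3 (Monitor): category_id=3 -> matches Sports
  - product 4 (Lamp): category_id=3 -> matches Sports
  - product 5 (Cable): category_id=5 -> matches Apparel
  - product 6 (Webcam): category_id=1 -> matches Electronics
So 1 of 6 rows is dropped.

SQL:
SELECT a.name, b.name AS category
FROM products a
INNER JOIN categories b ON a.category_id = b.id

Result:
name    | category   
--------+------------
Printer | Supplies   
Monitor | Sports     
Lamp    | Sports     
Cable   | Apparel    
Webcam  | Electronics


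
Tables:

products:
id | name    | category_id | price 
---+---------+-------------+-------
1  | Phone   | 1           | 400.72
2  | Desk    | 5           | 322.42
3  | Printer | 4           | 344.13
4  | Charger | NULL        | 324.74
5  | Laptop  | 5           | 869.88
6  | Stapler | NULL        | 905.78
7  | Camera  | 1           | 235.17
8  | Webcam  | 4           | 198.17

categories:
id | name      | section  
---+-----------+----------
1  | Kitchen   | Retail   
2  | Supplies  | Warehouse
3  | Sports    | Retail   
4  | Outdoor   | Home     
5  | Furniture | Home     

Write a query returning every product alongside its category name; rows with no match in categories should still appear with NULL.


LEFT JOIN keeps every row from products (the left table); where category_id has no match in categories, the category columns become NULL. Walk through each product:
  - product 1 (Phone): category_id=1 -> matches Kitchen
  - product 2 (Desk): category_id=5 -> matches Furniture
  - product 3 (Printer): category_id=4 -> matches Outdoor
  - product 4 (Charger): category_id=NULL, no match -> kept with NULL
  - product 5 (Laptop): category_id=5 -> matches Furniture
  - product 6 (Stapler): category_id=NULL, no match -> kept with NULL
  - product 7 (Camera): category_id=1 -> matches Kitchen
  - product 8 (Webcam): category_id=4 -> matches Outdoor
All 8 rows appear; 2 have NULL category.

SQL:
SELECT a.name, b.name AS category
FROM products a
LEFT JOIN categories b ON a.category_id = b.id

Result:
name    | category 
--------+----------
Phone   | Kitchen  
Desk    | Furniture
Printer | Outdoor  
Charger | NULL     
Laptop  | Furniture
Stapler | NULL     
Camera  | Kitchen  
Webcam  | Outdoor  


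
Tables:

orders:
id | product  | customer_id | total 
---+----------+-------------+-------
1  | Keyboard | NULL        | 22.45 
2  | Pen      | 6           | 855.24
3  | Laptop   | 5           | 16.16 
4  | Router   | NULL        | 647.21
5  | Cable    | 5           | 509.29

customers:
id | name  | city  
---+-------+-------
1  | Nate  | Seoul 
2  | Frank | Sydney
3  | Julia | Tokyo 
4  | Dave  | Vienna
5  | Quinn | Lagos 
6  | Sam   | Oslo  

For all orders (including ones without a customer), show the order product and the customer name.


LEFT JOIN keeps every row from orders (the left table); where customer_id has no match in customers, the customer columns become NULL. Walk through each order:
  - order 1 (Keyboard): customer_id=NULL, no match -> kept with NULL
  - order 2 (Pen): customer_id=6 -> matches Sam
  - order 3 (Laptop): customer_id=5 -> matches Quinn
  - order 4 (Router): customer_id=NULL, no match -> kept with NULL
  - order 5 (Cable): customer_id=5 -> matches Quinn
All 5 rows appear; 2 have NULL customer.

SQL:
SELECT a.product, b.name AS customer
FROM orders a
LEFT JOIN customers b ON a.customer_id = b.id

Result:
product  | customer
---------+---------
Keyboard | NULL    
Pen      | Sam     
Laptop   | Quinn   
Router   | NULL    
Cable    | Quinn   


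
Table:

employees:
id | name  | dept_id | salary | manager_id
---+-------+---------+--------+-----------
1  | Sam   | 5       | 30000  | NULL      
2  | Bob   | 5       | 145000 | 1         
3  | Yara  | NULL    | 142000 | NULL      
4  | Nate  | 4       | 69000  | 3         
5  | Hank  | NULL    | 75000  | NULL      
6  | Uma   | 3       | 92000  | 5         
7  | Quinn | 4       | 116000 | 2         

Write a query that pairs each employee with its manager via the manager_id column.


This is a self-join: employees is joined to a second copy of itself, matching each row's manager_id to another row's id. Use LEFT JOIN so rows with manager_id=NULL are kept.
  - employee 1 (Sam): manager_id=NULL -> NULL
  - employee 2 (Bob): manager_id=1 -> Sam
  - employee 3 (Yara): manager_id=NULL -> NULL
  - employee 4 (Nate): manager_id=3 -> Yara
  - employee 5 (Hank): manager_id=NULL -> NULL
  - employee 6 (Uma): manager_id=5 -> Hank
  - employee 7 (Quinn): manager_id=2 -> Bob

SQL:
SELECT a.name AS item, b.name AS manager
FROM employees a
LEFT JOIN employees b ON a.manager_id = b.id

Result:
item  | manager
------+--------
Sam   | NULL   
Bob   | Sam    
Yara  | NULL   
Nate  | Yara   
Hank  | NULL   
Uma   | Hank   
Quinn | Bob    


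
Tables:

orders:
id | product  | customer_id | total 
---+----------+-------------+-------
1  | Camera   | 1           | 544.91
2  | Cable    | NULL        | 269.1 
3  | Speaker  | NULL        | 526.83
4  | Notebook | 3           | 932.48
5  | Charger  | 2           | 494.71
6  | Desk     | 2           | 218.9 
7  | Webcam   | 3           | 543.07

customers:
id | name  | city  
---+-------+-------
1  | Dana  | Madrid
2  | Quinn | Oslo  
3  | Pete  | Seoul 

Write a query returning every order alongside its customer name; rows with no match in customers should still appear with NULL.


LEFT JOIN keeps every row from orders (the left table); where customer_id has no match in customers, the customer columns become NULL. Walk through each order:
  - order 1 (Camera): customer_id=1 -> matches Dana
  - order 2 (Cable): customer_id=NULL, no match -> kept with NULL
  - order 3 (Speaker): customer_id=NULL, no match -> kept with NULL
  - order 4 (Notebook): customer_id=3 -> matches Pete
  - order 5 (Charger): customer_id=2 -> matches Quinn
  - order 6 (Desk): customer_id=2 -> matches Quinn
  - order 7 (Webcam): customer_id=3 -> matches Pete
All 7 rows appear; 2 have NULL customer.

SQL:
SELECT a.product, b.name AS customer
FROM orders a
LEFT JOIN customers b ON a.customer_id = b.id

Result:
product  | customer
---------+---------
Camera   | Dana    
Cable    | NULL    
Speaker  | NULL    
Notebook | Pete    
Charger  | Quinn   
Desk     | Quinn   
Webcam   | Pete    


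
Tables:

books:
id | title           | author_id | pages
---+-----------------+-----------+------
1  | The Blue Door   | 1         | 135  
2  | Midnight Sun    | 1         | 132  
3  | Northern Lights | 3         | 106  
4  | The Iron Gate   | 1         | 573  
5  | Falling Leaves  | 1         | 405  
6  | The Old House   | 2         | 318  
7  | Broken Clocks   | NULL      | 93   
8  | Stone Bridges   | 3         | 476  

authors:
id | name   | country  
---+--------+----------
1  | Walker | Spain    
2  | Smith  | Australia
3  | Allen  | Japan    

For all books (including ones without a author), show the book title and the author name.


LEFT JOIN keeps every row from books (the left table); where author_id has no match in authors, the author columns become NULL. Walk through each book:
  - book 1 (The Blue Door): author_id=1 -> matches Walker
  - book 2 (Midnight Sun): author_id=1 -> matches Walker
  - book 3 (Northern Lights): author_id=3 -> matches Allen
  - book 4 (The Iron Gate): author_id=1 -> matches Walker
  - book 5 (Falling Leaves): author_id=1 -> matches Walker
  - book 6 (The Old House): author_id=2 -> matches Smith
  - book 7 (Broken Clocks): author_id=NULL, no match -> kept with NULL
  - book 8 (Stone Bridges): author_id=3 -> matches Allen
All 8 rows appear; 1 has NULL author.

SQL:
SELECT a.title, b.name AS author
FROM books a
LEFT JOIN authors b ON a.author_id = b.id

Result:
title           | author
----------------+-------
The Blue Door   | Walker
Midnight Sun    | Walker
Northern Lights | Allen 
The Iron Gate   | Walker
Falling Leaves  | Walker
The Old House   | Smith 
Broken Clocks   | NULL  
Stone Bridges   | Allen 


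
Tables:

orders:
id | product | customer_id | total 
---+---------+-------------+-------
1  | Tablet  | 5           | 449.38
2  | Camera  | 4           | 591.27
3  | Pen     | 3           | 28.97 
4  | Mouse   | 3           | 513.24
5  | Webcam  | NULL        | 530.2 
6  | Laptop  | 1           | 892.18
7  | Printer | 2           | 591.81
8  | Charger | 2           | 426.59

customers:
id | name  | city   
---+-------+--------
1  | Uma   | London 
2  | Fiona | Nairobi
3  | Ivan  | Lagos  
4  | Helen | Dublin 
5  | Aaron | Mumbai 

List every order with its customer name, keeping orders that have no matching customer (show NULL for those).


LEFT JOIN keeps every row from orders (the left table); where customer_id has no match in customers, the customer columns become NULL. Walk through each order:
  - order 1 (Tablet): customer_id=5 -> matches Aaron
  - order 2 (Camera): customer_id=4 -> matches Helen
  - order 3 (Pen): customer_id=3 -> matches Ivan
  - order 4 (Mouse): customer_id=3 -> matches Ivan
  - order 5 (Webcam): customer_id=NULL, no match -> kept with NULL
  - order 6 (Laptop): customer_id=1 -> matches Uma
  - order 7 (Printer): customer_id=2 -> matches Fiona
  - order 8 (Charger): customer_id=2 -> matches Fiona
All 8 rows appear; 1 has NULL customer.

SQL:
SELECT a.product, b.name AS customer
FROM orders a
LEFT JOIN customers b ON a.customer_id = b.id

Result:
product | customer
--------+---------
Tablet  | Aaron   
Camera  | Helen   
Pen     | Ivan    
Mouse   | Ivan    
Webcam  | NULL    
Laptop  | Uma     
Printer | Fiona   
Charger | Fiona   


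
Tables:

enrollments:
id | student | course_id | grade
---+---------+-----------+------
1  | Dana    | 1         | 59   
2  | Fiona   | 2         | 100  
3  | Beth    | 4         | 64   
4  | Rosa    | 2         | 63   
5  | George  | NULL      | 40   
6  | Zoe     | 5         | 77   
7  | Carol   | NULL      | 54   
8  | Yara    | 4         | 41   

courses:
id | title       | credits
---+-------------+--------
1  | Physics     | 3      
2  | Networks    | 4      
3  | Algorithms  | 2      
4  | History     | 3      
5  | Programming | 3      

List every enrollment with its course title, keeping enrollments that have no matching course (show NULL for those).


LEFT JOIN keeps every row from enrollments (the left table); where course_id has no match in courses, the course columns become NULL. Walk through each enrollment:
  - enrollment 1 (Dana): course_id=1 -> matches Physics
  - enrollment 2 (Fiona): course_id=2 -> matches Networks
  - enrollment 3 (Beth): course_id=4 -> matches History
  - enrollment 4 (Rosa): course_id=2 -> matches Networks
  - enrollment 5 (George): course_id=NULL, no match -> kept with NULL
  - enrollment 6 (Zoe): course_id=5 -> matches Programming
  - enrollment 7 (Carol): course_id=NULL, no match -> kept with NULL
  - enrollment 8 (Yara): course_id=4 -> matches History
All 8 rows appear; 2 have NULL course.

SQL:
SELECT a.student, b.title AS course
FROM enrollments a
LEFT JOIN courses b ON a.course_id = b.id

Result:
student | course     
--------+------------
Dana    | Physics    
Fiona   | Networks   
Beth    | History    
Rosa    | Networks   
George  | NULL       
Zoe     | Programming
Carol   | NULL       
Yara    | History    


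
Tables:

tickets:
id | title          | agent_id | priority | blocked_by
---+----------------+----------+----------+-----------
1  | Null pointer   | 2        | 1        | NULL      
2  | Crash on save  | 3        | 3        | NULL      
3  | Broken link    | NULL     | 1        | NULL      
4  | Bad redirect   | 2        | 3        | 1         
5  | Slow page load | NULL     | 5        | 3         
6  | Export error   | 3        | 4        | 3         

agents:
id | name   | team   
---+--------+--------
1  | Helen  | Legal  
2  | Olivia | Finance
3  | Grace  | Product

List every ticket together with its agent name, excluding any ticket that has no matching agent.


INNER JOIN keeps only tickets rows whose agent_id matches an id in agents. Walk through each ticket:
  - ticket 1 (Null pointer): agent_id=2 -> matches Olivia
  - ticket 2 (Crash on save): agent_id=3 -> matches Grace
  - ticket 3 (Broken link): agent_id=NULL, no match -> dropped
  - ticket 4 (Bad redirect): agent_id=2 -> matches Olivia
  - ticket 5 (Slow page load): agent_id=NULL, no match -> dropped
  - ticket 6 (Export error): agent_id=3 -> matches Grace
So 2 of 6 rows are dropped.

SQL:
SELECT a.title, b.name AS agent
FROM tickets a
INNER JOIN agents b ON a.agent_id = b.id

Result:
title         | agent 
--------------+-------
Null pointer  | Olivia
Crash on save | Grace 
Bad redirect  | Olivia
Export error  | Grace 
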